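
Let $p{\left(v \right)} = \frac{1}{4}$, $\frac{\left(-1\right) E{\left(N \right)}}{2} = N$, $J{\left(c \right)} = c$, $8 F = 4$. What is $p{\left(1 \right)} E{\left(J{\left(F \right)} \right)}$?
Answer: $- \frac{1}{4} \approx -0.25$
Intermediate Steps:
$F = \frac{1}{2}$ ($F = \frac{1}{8} \cdot 4 = \frac{1}{2} \approx 0.5$)
$E{\left(N \right)} = - 2 N$
$p{\left(v \right)} = \frac{1}{4}$
$p{\left(1 \right)} E{\left(J{\left(F \right)} \right)} = \frac{\left(-2\right) \frac{1}{2}}{4} = \frac{1}{4} \left(-1\right) = - \frac{1}{4}$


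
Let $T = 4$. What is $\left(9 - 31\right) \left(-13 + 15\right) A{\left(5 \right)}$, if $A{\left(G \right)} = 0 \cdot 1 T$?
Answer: $0$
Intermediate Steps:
$A{\left(G \right)} = 0$ ($A{\left(G \right)} = 0 \cdot 1 \cdot 4 = 0 \cdot 4 = 0$)
$\left(9 - 31\right) \left(-13 + 15\right) A{\left(5 \right)} = \left(9 - 31\right) \left(-13 + 15\right) 0 = \left(-22\right) 2 \cdot 0 = \left(-44\right) 0 = 0$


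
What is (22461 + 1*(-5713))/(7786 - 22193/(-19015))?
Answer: 318463220/148072983 ≈ 2.1507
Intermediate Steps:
(22461 + 1*(-5713))/(7786 - 22193/(-19015)) = (22461 - 5713)/(7786 - 22193*(-1/19015)) = 16748/(7786 + 22193/19015) = 16748/(148072983/19015) = 16748*(19015/148072983) = 318463220/148072983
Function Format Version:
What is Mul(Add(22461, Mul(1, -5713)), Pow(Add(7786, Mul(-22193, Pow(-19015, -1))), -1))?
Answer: Rational(318463220, 148072983) ≈ 2.1507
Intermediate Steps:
Mul(Add(22461, Mul(1, -5713)), Pow(Add(7786, Mul(-22193, Pow(-19015, -1))), -1)) = Mul(Add(22461, -5713), Pow(Add(7786, Mul(-22193, Rational(-1, 19015))), -1)) = Mul(16748, Pow(Add(7786, Rational(22193, 19015)), -1)) = Mul(16748, Pow(Rational(148072983, 19015), -1)) = Mul(16748, Rational(19015, 148072983)) = Rational(318463220, 148072983)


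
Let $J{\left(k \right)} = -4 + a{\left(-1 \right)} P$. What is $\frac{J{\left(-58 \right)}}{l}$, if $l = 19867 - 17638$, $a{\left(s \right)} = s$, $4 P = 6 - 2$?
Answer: $- \frac{5}{2229} \approx -0.0022432$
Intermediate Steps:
$P = 1$ ($P = \frac{6 - 2}{4} = \frac{1}{4} \cdot 4 = 1$)
$J{\left(k \right)} = -5$ ($J{\left(k \right)} = -4 - 1 = -5$)
$l = 2229$ ($l = 19867 - 17638 = 2229$)
$\frac{J{\left(-58 \right)}}{l} = - \frac{5}{2229}$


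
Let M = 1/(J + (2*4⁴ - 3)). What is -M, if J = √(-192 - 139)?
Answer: I/(√331 - 509*I) ≈ -0.0019621 + 7.0133e-5*I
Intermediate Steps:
J = I*√331 (J = √(-331) = I*√331 ≈ 18.193*I)
M = 1/(509 + I*√331) (M = 1/(I*√331 + (2*4⁴ - 3)) = 1/(I*√331 + (2*256 - 3)) = 1/(I*√331 + (512 - 3)) = 1/(I*√331 + 509) = 1/(509 + I*√331) ≈ 0.0019621 - 7.0133e-5*I)
-M = -(509/259412 - I*√331/259412) = -509/259412 + I*√331/259412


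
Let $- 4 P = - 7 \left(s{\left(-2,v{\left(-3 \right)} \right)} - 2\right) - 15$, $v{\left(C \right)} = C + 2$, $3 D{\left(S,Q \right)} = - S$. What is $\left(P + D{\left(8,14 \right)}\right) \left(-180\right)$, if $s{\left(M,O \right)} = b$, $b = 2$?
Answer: $-195$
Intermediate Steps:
$D{\left(S,Q \right)} = - \frac{S}{3}$ ($D{\left(S,Q \right)} = \frac{\left(-1\right) S}{3} = - \frac{S}{3}$)
$v{\left(C \right)} = 2 + C$
$s{\left(M,O \right)} = 2$
$P = \frac{15}{4}$ ($P = - \frac{- 7 \left(2 - 2\right) - 15}{4} = - \frac{\left(-7\right) 0 - 15}{4} = - \frac{0 - 15}{4} = \left(- \frac{1}{4}\right) \left(-15\right) = \frac{15}{4} \approx 3.75$)
$\left(P + D{\left(8,14 \right)}\right) \left(-180\right) = \left(\frac{15}{4} - \frac{8}{3}\right) \left(-180\right) = \frac{13}{12} \left(-180\right) = -195$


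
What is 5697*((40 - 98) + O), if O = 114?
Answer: 319032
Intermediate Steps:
5697*((40 - 98) + O) = 5697*((40 - 98) + 114) = 5697*(-58 + 114) = 5697*56 = 319032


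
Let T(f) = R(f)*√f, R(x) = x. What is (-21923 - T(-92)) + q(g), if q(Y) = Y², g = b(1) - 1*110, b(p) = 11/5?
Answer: -257554/25 + 184*I*√23 ≈ -10302.0 + 882.43*I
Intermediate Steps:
b(p) = 11/5 (b(p) = 11*(⅕) = 11/5)
T(f) = f^(3/2) (T(f) = f*√f = f^(3/2))
g = -539/5 (g = 11/5 - 1*110 = 11/5 - 110 = -539/5 ≈ -107.80)
(-21923 - T(-92)) + q(g) = (-21923 - (-92)^(3/2)) + (-539/5)² = (-21923 - (-184)*I*√23) + 290521/25 = (-21923 + 184*I*√23) + 290521/25 = -257554/25 + 184*I*√23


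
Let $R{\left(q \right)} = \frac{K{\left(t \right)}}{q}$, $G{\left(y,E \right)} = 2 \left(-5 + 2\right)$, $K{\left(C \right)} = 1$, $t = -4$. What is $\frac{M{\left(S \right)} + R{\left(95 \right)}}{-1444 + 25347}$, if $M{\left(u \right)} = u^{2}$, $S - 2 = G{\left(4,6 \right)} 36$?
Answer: $\frac{395511}{206435} \approx 1.9159$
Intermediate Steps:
$G{\left(y,E \right)} = -6$ ($G{\left(y,E \right)} = 2 \left(-3\right) = -6$)
$R{\left(q \right)} = \frac{1}{q}$ ($R{\left(q \right)} = 1 \frac{1}{q} = \frac{1}{q}$)
$S = -214$ ($S = 2 - 216 = -214$)
$\frac{M{\left(S \right)} + R{\left(95 \right)}}{-1444 + 25347} = \frac{\left(-214\right)^{2} + \frac{1}{95}}{-1444 + 25347} = \frac{45796 + \frac{1}{95}}{23903} = \frac{4350621}{95} \cdot \frac{1}{23903} = \frac{395511}{206435}$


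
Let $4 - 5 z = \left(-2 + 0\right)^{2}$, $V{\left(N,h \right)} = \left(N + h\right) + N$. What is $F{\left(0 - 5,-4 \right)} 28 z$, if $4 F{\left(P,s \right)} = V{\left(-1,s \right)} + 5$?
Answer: $0$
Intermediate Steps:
$V{\left(N,h \right)} = h + 2 N$
$z = 0$ ($z = \frac{4}{5} - \frac{\left(-2 + 0\right)^{2}}{5} = \frac{4}{5} - \frac{\left(-2\right)^{2}}{5} = \frac{4}{5} - \frac{4}{5} = 0$)
$F{\left(P,s \right)} = \frac{3}{4} + \frac{s}{4}$ ($F{\left(P,s \right)} = \frac{\left(s + 2 \left(-1\right)\right) + 5}{4} = \frac{\left(s - 2\right) + 5}{4} = \frac{\left(-2 + s\right) + 5}{4} = \frac{3 + s}{4} = \frac{3}{4} + \frac{s}{4}$)
$F{\left(0 - 5,-4 \right)} 28 z = \left(\frac{3}{4} + \frac{1}{4} \left(-4\right)\right) 28 \cdot 0 = \left(\frac{3}{4} - 1\right) 28 \cdot 0 = \left(- \frac{1}{4}\right) 28 \cdot 0 = \left(-7\right) 0 = 0$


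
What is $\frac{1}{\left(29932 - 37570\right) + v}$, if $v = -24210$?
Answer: $- \frac{1}{31848} \approx -3.1399 \cdot 10^{-5}$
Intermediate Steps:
$\frac{1}{\left(29932 - 37570\right) + v} = \frac{1}{\left(29932 - 37570\right) - 24210} = \frac{1}{-7638 - 24210} = \frac{1}{-31848} = - \frac{1}{31848}$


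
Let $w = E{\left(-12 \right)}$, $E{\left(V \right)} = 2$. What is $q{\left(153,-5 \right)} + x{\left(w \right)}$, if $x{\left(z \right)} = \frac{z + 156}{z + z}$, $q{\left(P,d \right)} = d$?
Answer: $\frac{69}{2} \approx 34.5$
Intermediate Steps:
$w = 2$
$x{\left(z \right)} = \frac{156 + z}{2 z}$
$q{\left(153,-5 \right)} + x{\left(w \right)} = -5 + \frac{156 + 2}{2 \cdot 2} = -5 + \frac{1}{2} \cdot \frac{1}{2} \cdot 158 = -5 + \frac{79}{2} = \frac{69}{2}$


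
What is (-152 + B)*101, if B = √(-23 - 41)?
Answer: -15352 + 808*I ≈ -15352.0 + 808.0*I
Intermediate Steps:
B = 8*I (B = √(-64) = 8*I ≈ 8.0*I)
(-152 + B)*101 = (-152 + 8*I)*101 = -15352 + 808*I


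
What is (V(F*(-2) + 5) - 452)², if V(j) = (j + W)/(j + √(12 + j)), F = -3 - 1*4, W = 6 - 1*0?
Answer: 221072486/1089 + 148685*√31/2178 ≈ 2.0339e+5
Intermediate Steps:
W = 6 (W = 6 + 0 = 6)
F = -7 (F = -3 - 4 = -7)
V(j) = (6 + j)/(j + √(12 + j)) (V(j) = (j + 6)/(j + √(12 + j)) = (6 + j)/(j + √(12 + j)))
(V(F*(-2) + 5) - 452)² = ((6 + (-7*(-2) + 5))/((-7*(-2) + 5) + √(12 + (-7*(-2) + 5))) - 452)² = ((6 + (14 + 5))/((14 + 5) + √(12 + (14 + 5))) - 452)² = ((6 + 19)/(19 + √(12 + 19)) - 452)² = (25/(19 + √31) - 452)² = (-452 + 25/(19 + √31))²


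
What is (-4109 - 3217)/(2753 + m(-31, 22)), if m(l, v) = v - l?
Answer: -3663/1403 ≈ -2.6108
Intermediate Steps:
(-4109 - 3217)/(2753 + m(-31, 22)) = (-4109 - 3217)/(2753 + (22 - 1*(-31))) = -7326/(2753 + (22 + 31)) = -7326/(2753 + 53) = -7326/2806 = -7326*1/2806 = -3663/1403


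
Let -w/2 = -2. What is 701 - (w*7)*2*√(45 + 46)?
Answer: 701 - 56*√91 ≈ 166.79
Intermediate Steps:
w = 4 (w = -2*(-2) = 4)
701 - (w*7)*2*√(45 + 46) = 701 - (4*7)*2*√(45 + 46) = 701 - 28*2*√91 = 701 - 56*√91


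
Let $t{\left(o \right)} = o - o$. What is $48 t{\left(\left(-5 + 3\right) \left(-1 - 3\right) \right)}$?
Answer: $0$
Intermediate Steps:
$t{\left(o \right)} = 0$
$48 t{\left(\left(-5 + 3\right) \left(-1 - 3\right) \right)} = 48 \cdot 0 = 0$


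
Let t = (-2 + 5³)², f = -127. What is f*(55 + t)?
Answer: -1928368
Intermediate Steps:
t = 15129 (t = (-2 + 125)² = 123² = 15129)
f*(55 + t) = -127*(55 + 15129) = -127*15184 = -1928368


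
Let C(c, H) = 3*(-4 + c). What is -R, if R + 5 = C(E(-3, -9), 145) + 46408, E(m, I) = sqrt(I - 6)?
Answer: -46391 - 3*I*sqrt(15) ≈ -46391.0 - 11.619*I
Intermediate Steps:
E(m, I) = sqrt(-6 + I)
C(c, H) = -12 + 3*c
R = 46391 + 3*I*sqrt(15) (R = -5 + ((-12 + 3*sqrt(-6 - 9)) + 46408) = -5 + ((-12 + 3*sqrt(-15)) + 46408) = -5 + ((-12 + 3*(I*sqrt(15))) + 46408) = -5 + ((-12 + 3*I*sqrt(15)) + 46408) = -5 + (46396 + 3*I*sqrt(15)) = 46391 + 3*I*sqrt(15) ≈ 46391.0 + 11.619*I)
-R = -(46391 + 3*I*sqrt(15)) = -46391 - 3*I*sqrt(15)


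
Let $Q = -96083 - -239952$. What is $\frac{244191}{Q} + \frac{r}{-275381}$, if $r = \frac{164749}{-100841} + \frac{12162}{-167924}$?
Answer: $\frac{43796739268198432081}{25803449272938723826} \approx 1.6973$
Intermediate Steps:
$Q = 143869$ ($Q = -96083 + 239952 = 143869$)
$r = - \frac{1111220743}{651293234}$ ($r = 164749 \left(- \frac{1}{100841}\right) + 12162 \left(- \frac{1}{167924}\right) = - \frac{12673}{7757} - \frac{6081}{83962} = - \frac{1111220743}{651293234} \approx -1.7062$)
$\frac{244191}{Q} + \frac{r}{-275381} = \frac{244191}{143869} - \frac{1111220743}{651293234 \left(-275381\right)} = 244191 \cdot \frac{1}{143869} - - \frac{1111220743}{179353782072154} = \frac{244191}{143869} + \frac{1111220743}{179353782072154} = \frac{43796739268198432081}{25803449272938723826}$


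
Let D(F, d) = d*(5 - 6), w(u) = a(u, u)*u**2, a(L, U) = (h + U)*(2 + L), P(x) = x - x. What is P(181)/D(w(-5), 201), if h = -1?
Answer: 0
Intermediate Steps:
P(x) = 0
a(L, U) = (-1 + U)*(2 + L)
w(u) = u**2*(-2 + u + u**2) (w(u) = (-2 - u + 2*u + u*u)*u**2 = (-2 - u + 2*u + u**2)*u**2 = (-2 + u + u**2)*u**2 = u**2*(-2 + u + u**2))
D(F, d) = -d (D(F, d) = d*(-1) = -d)
P(181)/D(w(-5), 201) = 0/((-1*201)) = 0/(-201) = 0*(-1/201) = 0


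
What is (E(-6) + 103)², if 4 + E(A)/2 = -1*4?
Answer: 7569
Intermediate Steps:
E(A) = -16 (E(A) = -8 + 2*(-1*4) = -8 + 2*(-4) = -8 - 8 = -16)
(E(-6) + 103)² = (-16 + 103)² = 87² = 7569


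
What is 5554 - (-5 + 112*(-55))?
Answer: 11719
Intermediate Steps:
5554 - (-5 + 112*(-55)) = 5554 - (-5 - 6160) = 5554 - 1*(-6165) = 5554 + 6165 = 11719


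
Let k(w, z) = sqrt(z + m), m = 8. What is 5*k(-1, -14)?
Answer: 5*I*sqrt(6) ≈ 12.247*I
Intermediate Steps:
k(w, z) = sqrt(8 + z) (k(w, z) = sqrt(z + 8) = sqrt(8 + z))
5*k(-1, -14) = 5*sqrt(8 - 14) = 5*sqrt(-6) = 5*(I*sqrt(6)) = 5*I*sqrt(6)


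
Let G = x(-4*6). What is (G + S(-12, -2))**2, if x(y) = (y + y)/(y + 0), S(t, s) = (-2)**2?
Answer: 36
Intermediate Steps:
S(t, s) = 4
x(y) = 2 (x(y) = (2*y)/y = 2)
G = 2
(G + S(-12, -2))**2 = (2 + 4)**2 = 6**2 = 36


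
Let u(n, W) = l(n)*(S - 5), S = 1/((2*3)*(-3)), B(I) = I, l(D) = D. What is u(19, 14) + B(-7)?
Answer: -1855/18 ≈ -103.06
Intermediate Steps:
S = -1/18 (S = 1/(6*(-3)) = 1/(-18) = -1/18 ≈ -0.055556)
u(n, W) = -91*n/18 (u(n, W) = n*(-1/18 - 5) = n*(-91/18) = -91*n/18)
u(19, 14) + B(-7) = -91/18*19 - 7 = -1729/18 - 7 = -1855/18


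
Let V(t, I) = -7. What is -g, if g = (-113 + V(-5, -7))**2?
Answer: -14400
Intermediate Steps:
g = 14400 (g = (-113 - 7)**2 = (-120)**2 = 14400)
-g = -1*14400 = -14400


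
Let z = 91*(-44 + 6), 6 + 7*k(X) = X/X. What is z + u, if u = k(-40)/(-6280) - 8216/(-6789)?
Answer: -206331932843/59688888 ≈ -3456.8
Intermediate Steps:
k(X) = -5/7 (k(X) = -6/7 + (X/X)/7 = -6/7 + (⅐)*1 = -6/7 + ⅐ = -5/7)
z = -3458 (z = 91*(-38) = -3458)
u = 72241861/59688888 (u = -5/7/(-6280) - 8216/(-6789) = -5/7*(-1/6280) - 8216*(-1/6789) = 1/8792 + 8216/6789 = 72241861/59688888 ≈ 1.2103)
z + u = -3458 + 72241861/59688888 = -206331932843/59688888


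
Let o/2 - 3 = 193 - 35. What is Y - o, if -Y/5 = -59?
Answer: -27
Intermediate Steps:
o = 322 (o = 6 + 2*(193 - 35) = 6 + 2*158 = 6 + 316 = 322)
Y = 295 (Y = -5*(-59) = 295)
Y - o = 295 - 1*322 = 295 - 322 = -27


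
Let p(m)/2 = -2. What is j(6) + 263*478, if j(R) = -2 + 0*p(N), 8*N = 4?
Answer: 125712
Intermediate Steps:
N = 1/2 (N = (1/8)*4 = 1/2 ≈ 0.50000)
p(m) = -4 (p(m) = 2*(-2) = -4)
j(R) = -2 (j(R) = -2 + 0*(-4) = -2 + 0 = -2)
j(6) + 263*478 = -2 + 263*478 = -2 + 125714 = 125712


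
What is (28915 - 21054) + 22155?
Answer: 30016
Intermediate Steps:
(28915 - 21054) + 22155 = 7861 + 22155 = 30016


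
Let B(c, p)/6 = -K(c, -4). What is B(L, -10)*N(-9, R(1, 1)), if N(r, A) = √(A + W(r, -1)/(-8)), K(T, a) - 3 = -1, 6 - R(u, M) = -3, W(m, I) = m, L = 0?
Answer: -27*√2 ≈ -38.184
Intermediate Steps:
R(u, M) = 9 (R(u, M) = 6 - 1*(-3) = 6 + 3 = 9)
K(T, a) = 2 (K(T, a) = 3 - 1 = 2)
N(r, A) = √(A - r/8) (N(r, A) = √(A + r/(-8)) = √(A + r*(-⅛)) = √(A - r/8))
B(c, p) = -12 (B(c, p) = 6*(-1*2) = 6*(-2) = -12)
B(L, -10)*N(-9, R(1, 1)) = -3*√(-2*(-9) + 16*9) = -3*√(18 + 144) = -3*√162 = -3*9*√2 = -27*√2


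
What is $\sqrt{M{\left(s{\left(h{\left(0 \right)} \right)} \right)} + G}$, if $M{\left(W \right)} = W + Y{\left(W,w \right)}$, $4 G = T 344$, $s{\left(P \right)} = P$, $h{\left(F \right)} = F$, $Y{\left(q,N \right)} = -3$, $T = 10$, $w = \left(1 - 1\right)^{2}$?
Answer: $\sqrt{857} \approx 29.275$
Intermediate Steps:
$w = 0$ ($w = 0^{2} = 0$)
$G = 860$ ($G = \frac{10 \cdot 344}{4} = \frac{1}{4} \cdot 3440 = 860$)
$M{\left(W \right)} = -3 + W$ ($M{\left(W \right)} = W - 3 = -3 + W$)
$\sqrt{M{\left(s{\left(h{\left(0 \right)} \right)} \right)} + G} = \sqrt{\left(-3 + 0\right) + 860} = \sqrt{-3 + 860} = \sqrt{857}$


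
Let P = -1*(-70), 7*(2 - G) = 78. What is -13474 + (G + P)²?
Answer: -478750/49 ≈ -9770.4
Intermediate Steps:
G = -64/7 (G = 2 - ⅐*78 = 2 - 78/7 = -64/7 ≈ -9.1429)
P = 70
-13474 + (G + P)² = -13474 + (-64/7 + 70)² = -13474 + (426/7)² = -13474 + 181476/49 = -478750/49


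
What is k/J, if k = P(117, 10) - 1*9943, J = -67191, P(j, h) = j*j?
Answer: -3746/67191 ≈ -0.055752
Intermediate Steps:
P(j, h) = j²
k = 3746 (k = 117² - 1*9943 = 13689 - 9943 = 3746)
k/J = 3746/(-67191) = 3746*(-1/67191) = -3746/67191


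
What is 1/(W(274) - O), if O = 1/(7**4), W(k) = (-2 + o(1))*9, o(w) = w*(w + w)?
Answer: -2401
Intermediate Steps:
o(w) = 2*w**2 (o(w) = w*(2*w) = 2*w**2)
W(k) = 0 (W(k) = (-2 + 2*1**2)*9 = (-2 + 2*1)*9 = (-2 + 2)*9 = 0*9 = 0)
O = 1/2401 ≈ 0.00041649
1/(W(274) - O) = 1/(0 - 1*1/2401) = 1/(0 - 1/2401) = 1/(-1/2401) = -2401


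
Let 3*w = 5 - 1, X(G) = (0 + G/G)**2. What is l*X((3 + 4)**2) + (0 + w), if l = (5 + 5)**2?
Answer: 304/3 ≈ 101.33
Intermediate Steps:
l = 100 (l = 10**2 = 100)
X(G) = 1 (X(G) = (0 + 1)**2 = 1**2 = 1)
w = 4/3 (w = (5 - 1)/3 = (1/3)*4 = 4/3 ≈ 1.3333)
l*X((3 + 4)**2) + (0 + w) = 100*1 + (0 + 4/3) = 100 + 4/3 = 304/3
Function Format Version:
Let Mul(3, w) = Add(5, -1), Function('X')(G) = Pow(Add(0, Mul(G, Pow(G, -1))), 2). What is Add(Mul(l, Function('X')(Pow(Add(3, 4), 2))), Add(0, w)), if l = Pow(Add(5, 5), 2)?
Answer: Rational(304, 3) ≈ 101.33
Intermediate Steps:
l = 100 (l = Pow(10, 2) = 100)
Function('X')(G) = 1 (Function('X')(G) = Pow(Add(0, 1), 2) = Pow(1, 2) = 1)
w = Rational(4, 3) (w = Mul(Rational(1, 3), Add(5, -1)) = Mul(Rational(1, 3), 4) = Rational(4, 3) ≈ 1.3333)
Add(Mul(l, Function('X')(Pow(Add(3, 4), 2))), Add(0, w)) = Add(Mul(100, 1), Add(0, Rational(4, 3))) = Add(100, Rational(4, 3)) = Rational(304, 3)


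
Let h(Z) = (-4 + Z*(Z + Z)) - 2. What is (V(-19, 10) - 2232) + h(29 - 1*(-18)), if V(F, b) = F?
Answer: 2161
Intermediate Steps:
h(Z) = -6 + 2*Z² (h(Z) = (-4 + Z*(2*Z)) - 2 = (-4 + 2*Z²) - 2 = -6 + 2*Z²)
(V(-19, 10) - 2232) + h(29 - 1*(-18)) = (-19 - 2232) + (-6 + 2*(29 - 1*(-18))²) = -2251 + (-6 + 2*(29 + 18)²) = -2251 + (-6 + 2*47²) = -2251 + (-6 + 2*2209) = -2251 + (-6 + 4418) = -2251 + 4412 = 2161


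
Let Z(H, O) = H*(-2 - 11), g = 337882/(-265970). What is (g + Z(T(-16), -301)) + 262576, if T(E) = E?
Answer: 34946161299/132985 ≈ 2.6278e+5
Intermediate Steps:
g = -168941/132985 (g = 337882*(-1/265970) = -168941/132985 ≈ -1.2704)
Z(H, O) = -13*H (Z(H, O) = H*(-13) = -13*H)
(g + Z(T(-16), -301)) + 262576 = (-168941/132985 - 13*(-16)) + 262576 = (-168941/132985 + 208) + 262576 = 27491939/132985 + 262576 = 34946161299/132985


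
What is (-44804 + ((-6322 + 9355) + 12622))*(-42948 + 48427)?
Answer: -159707371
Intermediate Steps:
(-44804 + ((-6322 + 9355) + 12622))*(-42948 + 48427) = (-44804 + (3033 + 12622))*5479 = (-44804 + 15655)*5479 = -29149*5479 = -159707371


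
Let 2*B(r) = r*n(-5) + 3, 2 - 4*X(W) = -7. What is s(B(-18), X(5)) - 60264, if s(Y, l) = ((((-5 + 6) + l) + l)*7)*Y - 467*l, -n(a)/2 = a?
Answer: -64722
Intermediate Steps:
n(a) = -2*a
X(W) = 9/4 (X(W) = ½ - ¼*(-7) = ½ + 7/4 = 9/4)
B(r) = 3/2 + 5*r (B(r) = (r*(-2*(-5)) + 3)/2 = (r*10 + 3)/2 = (10*r + 3)/2 = (3 + 10*r)/2 = 3/2 + 5*r)
s(Y, l) = -467*l + Y*(7 + 14*l) (s(Y, l) = (((1 + l) + l)*7)*Y - 467*l = ((1 + 2*l)*7)*Y - 467*l = (7 + 14*l)*Y - 467*l = Y*(7 + 14*l) - 467*l = -467*l + Y*(7 + 14*l))
s(B(-18), X(5)) - 60264 = (-467*9/4 + 7*(3/2 + 5*(-18)) + 14*(3/2 + 5*(-18))*(9/4)) - 60264 = (-4203/4 + 7*(3/2 - 90) + 14*(3/2 - 90)*(9/4)) - 60264 = (-4203/4 + 7*(-177/2) + 14*(-177/2)*(9/4)) - 60264 = (-4203/4 - 1239/2 - 11151/4) - 60264 = -4458 - 60264 = -64722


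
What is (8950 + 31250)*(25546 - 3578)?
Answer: 883113600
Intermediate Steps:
(8950 + 31250)*(25546 - 3578) = 40200*21968 = 883113600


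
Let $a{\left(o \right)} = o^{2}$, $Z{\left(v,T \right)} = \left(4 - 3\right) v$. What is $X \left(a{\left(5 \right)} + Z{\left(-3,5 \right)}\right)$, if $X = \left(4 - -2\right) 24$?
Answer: $3168$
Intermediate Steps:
$Z{\left(v,T \right)} = v$ ($Z{\left(v,T \right)} = 1 v = v$)
$X = 144$ ($X = \left(4 + 2\right) 24 = 6 \cdot 24 = 144$)
$X \left(a{\left(5 \right)} + Z{\left(-3,5 \right)}\right) = 144 \left(5^{2} - 3\right) = 144 \left(25 - 3\right) = 144 \cdot 22 = 3168$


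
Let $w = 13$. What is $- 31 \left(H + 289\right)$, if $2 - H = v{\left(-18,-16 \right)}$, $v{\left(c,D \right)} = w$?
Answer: $-8618$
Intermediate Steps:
$v{\left(c,D \right)} = 13$
$H = -11$ ($H = 2 - 13 = -11$)
$- 31 \left(H + 289\right) = - 31 \left(-11 + 289\right) = \left(-31\right) 278 = -8618$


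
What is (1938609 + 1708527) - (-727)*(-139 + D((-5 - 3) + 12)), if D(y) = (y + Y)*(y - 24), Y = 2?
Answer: 3458843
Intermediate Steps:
D(y) = (-24 + y)*(2 + y) (D(y) = (y + 2)*(y - 24) = (2 + y)*(-24 + y) = (-24 + y)*(2 + y))
(1938609 + 1708527) - (-727)*(-139 + D((-5 - 3) + 12)) = (1938609 + 1708527) - (-727)*(-139 + (-48 + ((-5 - 3) + 12)**2 - 22*((-5 - 3) + 12))) = 3647136 - (-727)*(-139 + (-48 + (-8 + 12)**2 - 22*(-8 + 12))) = 3647136 - (-727)*(-139 + (-48 + 4**2 - 22*4)) = 3647136 - (-727)*(-139 + (-48 + 16 - 88)) = 3647136 - (-727)*(-139 - 120) = 3647136 - (-727)*(-259) = 3647136 - 1*188293 = 3647136 - 188293 = 3458843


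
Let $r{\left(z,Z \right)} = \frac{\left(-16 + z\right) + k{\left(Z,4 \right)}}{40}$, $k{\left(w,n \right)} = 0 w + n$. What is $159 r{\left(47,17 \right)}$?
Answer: $\frac{1113}{8} \approx 139.13$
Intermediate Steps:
$k{\left(w,n \right)} = n$ ($k{\left(w,n \right)} = 0 + n = n$)
$r{\left(z,Z \right)} = - \frac{3}{10} + \frac{z}{40}$ ($r{\left(z,Z \right)} = \frac{\left(-16 + z\right) + 4}{40} = \left(-12 + z\right) \frac{1}{40} = - \frac{3}{10} + \frac{z}{40}$)
$159 r{\left(47,17 \right)} = 159 \left(- \frac{3}{10} + \frac{1}{40} \cdot 47\right) = 159 \left(- \frac{3}{10} + \frac{47}{40}\right) = 159 \cdot \frac{7}{8} = \frac{1113}{8}$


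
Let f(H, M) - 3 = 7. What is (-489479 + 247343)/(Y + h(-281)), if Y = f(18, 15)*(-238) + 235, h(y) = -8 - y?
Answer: 3363/26 ≈ 129.35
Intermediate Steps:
f(H, M) = 10 (f(H, M) = 3 + 7 = 10)
Y = -2145 (Y = 10*(-238) + 235 = -2380 + 235 = -2145)
(-489479 + 247343)/(Y + h(-281)) = (-489479 + 247343)/(-2145 + (-8 - 1*(-281))) = -242136/(-2145 + (-8 + 281)) = -242136/(-2145 + 273) = -242136/(-1872) = -242136*(-1/1872) = 3363/26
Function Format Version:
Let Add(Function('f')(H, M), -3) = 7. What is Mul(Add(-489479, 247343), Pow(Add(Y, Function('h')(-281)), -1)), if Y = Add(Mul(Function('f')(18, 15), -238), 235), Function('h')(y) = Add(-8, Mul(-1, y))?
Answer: Rational(3363, 26) ≈ 129.35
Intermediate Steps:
Function('f')(H, M) = 10 (Function('f')(H, M) = Add(3, 7) = 10)
Y = -2145 (Y = Add(Mul(10, -238), 235) = Add(-2380, 235) = -2145)
Mul(Add(-489479, 247343), Pow(Add(Y, Function('h')(-281)), -1)) = Mul(Add(-489479, 247343), Pow(Add(-2145, Add(-8, Mul(-1, -281))), -1)) = Mul(-242136, Pow(Add(-2145, Add(-8, 281)), -1)) = Mul(-242136, Pow(Add(-2145, 273), -1)) = Mul(-242136, Pow(-1872, -1)) = Mul(-242136, Rational(-1, 1872)) = Rational(3363, 26)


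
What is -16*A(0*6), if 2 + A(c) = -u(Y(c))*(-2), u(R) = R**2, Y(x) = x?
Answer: 32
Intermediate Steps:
A(c) = -2 + 2*c**2 (A(c) = -2 - c**2*(-2) = -2 + 2*c**2)
-16*A(0*6) = -16*(-2 + 2*(0*6)**2) = -16*(-2 + 2*0**2) = -16*(-2 + 2*0) = -16*(-2 + 0) = -16*(-2) = 32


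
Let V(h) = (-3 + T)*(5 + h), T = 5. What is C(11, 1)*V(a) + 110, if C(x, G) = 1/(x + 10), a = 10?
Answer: 780/7 ≈ 111.43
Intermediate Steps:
C(x, G) = 1/(10 + x)
V(h) = 10 + 2*h (V(h) = (-3 + 5)*(5 + h) = 2*(5 + h) = 10 + 2*h)
C(11, 1)*V(a) + 110 = (10 + 2*10)/(10 + 11) + 110 = (10 + 20)/21 + 110 = (1/21)*30 + 110 = 10/7 + 110 = 780/7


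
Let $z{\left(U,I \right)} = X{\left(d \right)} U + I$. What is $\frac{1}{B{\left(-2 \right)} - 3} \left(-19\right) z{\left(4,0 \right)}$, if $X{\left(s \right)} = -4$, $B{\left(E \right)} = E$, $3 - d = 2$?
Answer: $- \frac{304}{5} \approx -60.8$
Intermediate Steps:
$d = 1$ ($d = 3 - 2 = 1$)
$z{\left(U,I \right)} = I - 4 U$ ($z{\left(U,I \right)} = - 4 U + I = I - 4 U$)
$\frac{1}{B{\left(-2 \right)} - 3} \left(-19\right) z{\left(4,0 \right)} = \frac{1}{-2 - 3} \left(-19\right) \left(0 - 16\right) = \frac{1}{-5} \left(-19\right) \left(0 - 16\right) = \left(- \frac{1}{5}\right) \left(-19\right) \left(-16\right) = \frac{19}{5} \left(-16\right) = - \frac{304}{5}$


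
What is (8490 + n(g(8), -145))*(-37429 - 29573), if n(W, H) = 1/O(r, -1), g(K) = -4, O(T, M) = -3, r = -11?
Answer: -568824646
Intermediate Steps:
n(W, H) = -⅓ (n(W, H) = 1/(-3) = -⅓)
(8490 + n(g(8), -145))*(-37429 - 29573) = (8490 - ⅓)*(-37429 - 29573) = (25469/3)*(-67002) = -568824646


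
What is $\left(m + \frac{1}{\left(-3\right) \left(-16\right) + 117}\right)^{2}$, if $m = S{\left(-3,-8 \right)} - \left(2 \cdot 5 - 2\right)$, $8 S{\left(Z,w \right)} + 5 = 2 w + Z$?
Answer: $\frac{3290596}{27225} \approx 120.87$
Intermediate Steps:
$S{\left(Z,w \right)} = - \frac{5}{8} + \frac{w}{4} + \frac{Z}{8}$ ($S{\left(Z,w \right)} = - \frac{5}{8} + \frac{2 w + Z}{8} = - \frac{5}{8} + \frac{Z + 2 w}{8} = - \frac{5}{8} + \left(\frac{w}{4} + \frac{Z}{8}\right) = - \frac{5}{8} + \frac{w}{4} + \frac{Z}{8}$)
$m = -11$ ($m = \left(- \frac{5}{8} + \frac{1}{4} \left(-8\right) + \frac{1}{8} \left(-3\right)\right) - \left(2 \cdot 5 - 2\right) = \left(- \frac{5}{8} - 2 - \frac{3}{8}\right) - \left(10 - 2\right) = -3 - 8 = -11$)
$\left(m + \frac{1}{\left(-3\right) \left(-16\right) + 117}\right)^{2} = \left(-11 + \frac{1}{\left(-3\right) \left(-16\right) + 117}\right)^{2} = \left(-11 + \frac{1}{48 + 117}\right)^{2} = \left(-11 + \frac{1}{165}\right)^{2} = \left(- \frac{1814}{165}\right)^{2} = \frac{3290596}{27225}$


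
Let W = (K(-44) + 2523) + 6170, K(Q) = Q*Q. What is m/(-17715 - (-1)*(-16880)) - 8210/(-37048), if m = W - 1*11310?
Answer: 14057029/58257980 ≈ 0.24129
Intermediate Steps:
K(Q) = Q²
W = 10629 (W = ((-44)² + 2523) + 6170 = (1936 + 2523) + 6170 = 4459 + 6170 = 10629)
m = -681 (m = 10629 - 1*11310 = 10629 - 11310 = -681)
m/(-17715 - (-1)*(-16880)) - 8210/(-37048) = -681/(-17715 - (-1)*(-16880)) - 8210/(-37048) = -681/(-17715 - 1*16880) - 8210*(-1/37048) = -681/(-17715 - 16880) + 4105/18524 = -681/(-34595) + 4105/18524 = -681*(-1/34595) + 4105/18524 = 681/34595 + 4105/18524 = 14057029/58257980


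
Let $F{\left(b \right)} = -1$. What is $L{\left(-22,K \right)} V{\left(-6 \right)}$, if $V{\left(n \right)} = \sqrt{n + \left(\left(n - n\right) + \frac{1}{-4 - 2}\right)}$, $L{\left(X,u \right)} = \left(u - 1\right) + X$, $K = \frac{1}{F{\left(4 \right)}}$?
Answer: $- 4 i \sqrt{222} \approx - 59.599 i$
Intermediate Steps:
$K = -1$ ($K = \frac{1}{-1} = -1$)
$L{\left(X,u \right)} = -1 + X + u$ ($L{\left(X,u \right)} = \left(-1 + u\right) + X = -1 + X + u$)
$V{\left(n \right)} = \sqrt{- \frac{1}{6} + n}$ ($V{\left(n \right)} = \sqrt{n + \left(0 + \frac{1}{-6}\right)} = \sqrt{n + \left(0 - \frac{1}{6}\right)} = \sqrt{n - \frac{1}{6}} = \sqrt{- \frac{1}{6} + n}$)
$L{\left(-22,K \right)} V{\left(-6 \right)} = \left(-1 - 22 - 1\right) \frac{\sqrt{-6 + 36 \left(-6\right)}}{6} = - 24 \frac{\sqrt{-6 - 216}}{6} = - 24 \frac{\sqrt{-222}}{6} = - 24 \frac{i \sqrt{222}}{6} = - 4 i \sqrt{222}$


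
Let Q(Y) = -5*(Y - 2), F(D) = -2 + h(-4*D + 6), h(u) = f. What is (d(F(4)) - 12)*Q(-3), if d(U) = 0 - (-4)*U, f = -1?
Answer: -600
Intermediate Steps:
h(u) = -1
F(D) = -3 (F(D) = -2 - 1 = -3)
Q(Y) = 10 - 5*Y (Q(Y) = -5*(-2 + Y) = 10 - 5*Y)
d(U) = 4*U (d(U) = 0 + 4*U = 4*U)
(d(F(4)) - 12)*Q(-3) = (4*(-3) - 12)*(10 - 5*(-3)) = (-12 - 12)*(10 + 15) = -24*25 = -600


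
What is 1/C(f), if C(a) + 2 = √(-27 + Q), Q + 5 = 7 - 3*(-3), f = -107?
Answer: -⅒ - I/5 ≈ -0.1 - 0.2*I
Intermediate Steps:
Q = 11 (Q = -5 + (7 - 3*(-3)) = -5 + (7 + 9) = -5 + 16 = 11)
C(a) = -2 + 4*I (C(a) = -2 + √(-27 + 11) = -2 + √(-16) = -2 + 4*I)
1/C(f) = 1/(-2 + 4*I) = (-2 - 4*I)/20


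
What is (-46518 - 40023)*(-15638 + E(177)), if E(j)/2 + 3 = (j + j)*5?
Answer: 1047492264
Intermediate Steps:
E(j) = -6 + 20*j (E(j) = -6 + 2*((j + j)*5) = -6 + 2*((2*j)*5) = -6 + 2*(10*j) = -6 + 20*j)
(-46518 - 40023)*(-15638 + E(177)) = (-46518 - 40023)*(-15638 + (-6 + 20*177)) = -86541*(-15638 + (-6 + 3540)) = -86541*(-15638 + 3534) = -86541*(-12104) = 1047492264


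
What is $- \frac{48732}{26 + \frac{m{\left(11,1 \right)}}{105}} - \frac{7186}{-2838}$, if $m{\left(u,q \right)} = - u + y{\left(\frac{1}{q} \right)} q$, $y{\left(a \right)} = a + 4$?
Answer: $- \frac{604253084}{322113} \approx -1875.9$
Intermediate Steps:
$y{\left(a \right)} = 4 + a$
$m{\left(u,q \right)} = - u + q \left(4 + \frac{1}{q}\right)$ ($m{\left(u,q \right)} = - u + \left(4 + \frac{1}{q}\right) q = - u + q \left(4 + \frac{1}{q}\right)$)
$- \frac{48732}{26 + \frac{m{\left(11,1 \right)}}{105}} - \frac{7186}{-2838} = - \frac{48732}{26 + \frac{1 - 11 + 4 \cdot 1}{105}} - \frac{7186}{-2838} = - \frac{48732}{26 + \frac{1 - 11 + 4}{105}} - - \frac{3593}{1419} = - \frac{48732}{26 + \frac{1}{105} \left(-6\right)} + \frac{3593}{1419} = - \frac{48732}{26 - \frac{2}{35}} + \frac{3593}{1419} = - \frac{48732}{\frac{908}{35}} + \frac{3593}{1419} = \left(-48732\right) \frac{35}{908} + \frac{3593}{1419} = - \frac{426405}{227} + \frac{3593}{1419} = - \frac{604253084}{322113}$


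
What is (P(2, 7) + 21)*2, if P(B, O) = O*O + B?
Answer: 144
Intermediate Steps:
P(B, O) = B + O² (P(B, O) = O² + B = B + O²)
(P(2, 7) + 21)*2 = ((2 + 7²) + 21)*2 = ((2 + 49) + 21)*2 = (51 + 21)*2 = 72*2 = 144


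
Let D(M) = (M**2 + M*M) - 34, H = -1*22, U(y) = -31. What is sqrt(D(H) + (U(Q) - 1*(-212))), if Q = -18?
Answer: sqrt(1115) ≈ 33.392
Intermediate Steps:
H = -22
D(M) = -34 + 2*M**2 (D(M) = (M**2 + M**2) - 34 = 2*M**2 - 34 = -34 + 2*M**2)
sqrt(D(H) + (U(Q) - 1*(-212))) = sqrt((-34 + 2*(-22)**2) + (-31 - 1*(-212))) = sqrt((-34 + 2*484) + (-31 + 212)) = sqrt((-34 + 968) + 181) = sqrt(934 + 181) = sqrt(1115)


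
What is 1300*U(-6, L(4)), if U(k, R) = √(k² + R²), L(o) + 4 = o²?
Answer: 7800*√5 ≈ 17441.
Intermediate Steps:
L(o) = -4 + o²
U(k, R) = √(R² + k²)
1300*U(-6, L(4)) = 1300*√((-4 + 4²)² + (-6)²) = 1300*√((-4 + 16)² + 36) = 1300*√(12² + 36) = 1300*√(144 + 36) = 1300*√180 = 1300*(6*√5) = 7800*√5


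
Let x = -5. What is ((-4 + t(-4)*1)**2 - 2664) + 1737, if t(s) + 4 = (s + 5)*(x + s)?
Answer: -638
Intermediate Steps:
t(s) = -4 + (-5 + s)*(5 + s) (t(s) = -4 + (s + 5)*(-5 + s) = -4 + (5 + s)*(-5 + s) = -4 + (-5 + s)*(5 + s))
((-4 + t(-4)*1)**2 - 2664) + 1737 = ((-4 + (-29 + (-4)**2)*1)**2 - 2664) + 1737 = ((-4 + (-29 + 16)*1)**2 - 2664) + 1737 = ((-4 - 13*1)**2 - 2664) + 1737 = ((-4 - 13)**2 - 2664) + 1737 = ((-17)**2 - 2664) + 1737 = (289 - 2664) + 1737 = -2375 + 1737 = -638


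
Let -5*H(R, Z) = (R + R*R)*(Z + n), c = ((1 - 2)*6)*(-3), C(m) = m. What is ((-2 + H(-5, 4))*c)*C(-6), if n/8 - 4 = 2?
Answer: 22680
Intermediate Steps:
n = 48 (n = 32 + 8*2 = 32 + 16 = 48)
c = 18 (c = -1*6*(-3) = -6*(-3) = 18)
H(R, Z) = -(48 + Z)*(R + R**2)/5 (H(R, Z) = -(R + R*R)*(Z + 48)/5 = -(R + R**2)*(48 + Z)/5 = -(48 + Z)*(R + R**2)/5)
((-2 + H(-5, 4))*c)*C(-6) = ((-2 - 1/5*(-5)*(48 + 4 + 48*(-5) - 5*4))*18)*(-6) = ((-2 - 1/5*(-5)*(48 + 4 - 240 - 20))*18)*(-6) = ((-2 - 1/5*(-5)*(-208))*18)*(-6) = ((-2 - 208)*18)*(-6) = -210*18*(-6) = -3780*(-6) = 22680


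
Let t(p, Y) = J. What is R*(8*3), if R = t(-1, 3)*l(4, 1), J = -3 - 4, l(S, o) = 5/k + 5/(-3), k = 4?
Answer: 70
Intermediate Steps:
l(S, o) = -5/12 (l(S, o) = 5/4 + 5/(-3) = 5*(¼) + 5*(-⅓) = 5/4 - 5/3 = -5/12)
J = -7
t(p, Y) = -7
R = 35/12 (R = -7*(-5/12) = 35/12 ≈ 2.9167)
R*(8*3) = 35*(8*3)/12 = (35/12)*24 = 70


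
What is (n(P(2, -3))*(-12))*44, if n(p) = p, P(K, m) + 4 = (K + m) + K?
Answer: 1584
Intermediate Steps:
P(K, m) = -4 + m + 2*K (P(K, m) = -4 + ((K + m) + K) = -4 + (m + 2*K) = -4 + m + 2*K)
(n(P(2, -3))*(-12))*44 = ((-4 - 3 + 2*2)*(-12))*44 = ((-4 - 3 + 4)*(-12))*44 = -3*(-12)*44 = 36*44 = 1584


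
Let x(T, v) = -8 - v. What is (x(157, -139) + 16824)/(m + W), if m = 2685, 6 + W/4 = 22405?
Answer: 16955/92281 ≈ 0.18373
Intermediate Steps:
W = 89596 (W = -24 + 4*22405 = -24 + 89620 = 89596)
(x(157, -139) + 16824)/(m + W) = ((-8 - 1*(-139)) + 16824)/(2685 + 89596) = ((-8 + 139) + 16824)/92281 = (131 + 16824)*(1/92281) = 16955*(1/92281) = 16955/92281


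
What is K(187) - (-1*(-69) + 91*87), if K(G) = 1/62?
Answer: -495131/62 ≈ -7986.0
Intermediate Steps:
K(G) = 1/62
K(187) - (-1*(-69) + 91*87) = 1/62 - (-1*(-69) + 91*87) = 1/62 - (69 + 7917) = 1/62 - 1*7986 = 1/62 - 7986 = -495131/62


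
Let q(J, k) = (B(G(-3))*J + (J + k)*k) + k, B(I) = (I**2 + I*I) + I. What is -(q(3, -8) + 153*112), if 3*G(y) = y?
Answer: -17171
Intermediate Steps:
G(y) = y/3
B(I) = I + 2*I**2 (B(I) = (I**2 + I**2) + I = 2*I**2 + I = I + 2*I**2)
q(J, k) = J + k + k*(J + k) (q(J, k) = ((((1/3)*(-3))*(1 + 2*((1/3)*(-3))))*J + (J + k)*k) + k = ((-(1 + 2*(-1)))*J + k*(J + k)) + k = ((-(1 - 2))*J + k*(J + k)) + k = ((-1*(-1))*J + k*(J + k)) + k = (1*J + k*(J + k)) + k = (J + k*(J + k)) + k = J + k + k*(J + k))
-(q(3, -8) + 153*112) = -((3 - 8 + (-8)**2 + 3*(-8)) + 153*112) = -((3 - 8 + 64 - 24) + 17136) = -(35 + 17136) = -1*17171 = -17171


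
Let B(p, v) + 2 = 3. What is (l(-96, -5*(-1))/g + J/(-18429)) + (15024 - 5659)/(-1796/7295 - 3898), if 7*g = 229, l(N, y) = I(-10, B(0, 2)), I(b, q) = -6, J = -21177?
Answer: -57472918563695/40004657602382 ≈ -1.4367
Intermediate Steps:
B(p, v) = 1 (B(p, v) = -2 + 3 = 1)
l(N, y) = -6
g = 229/7 (g = (⅐)*229 = 229/7 ≈ 32.714)
(l(-96, -5*(-1))/g + J/(-18429)) + (15024 - 5659)/(-1796/7295 - 3898) = (-6/229/7 - 21177/(-18429)) + (15024 - 5659)/(-1796/7295 - 3898) = (-6*7/229 - 21177*(-1/18429)) + 9365/(-1796*1/7295 - 3898) = (-42/229 + 7059/6143) + 9365/(-1796/7295 - 3898) = 1358505/1406747 + 9365/(-28437706/7295) = 1358505/1406747 + 9365*(-7295/28437706) = 1358505/1406747 - 68317675/28437706 = -57472918563695/40004657602382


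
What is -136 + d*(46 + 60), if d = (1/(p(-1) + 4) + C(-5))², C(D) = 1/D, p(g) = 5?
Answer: -273704/2025 ≈ -135.16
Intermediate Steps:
d = 16/2025 (d = (1/(5 + 4) + 1/(-5))² = (1/9 - ⅕)² = (⅑ - ⅕)² = (-4/45)² = 16/2025 ≈ 0.0079012)
-136 + d*(46 + 60) = -136 + 16*(46 + 60)/2025 = -136 + (16/2025)*106 = -136 + 1696/2025 = -273704/2025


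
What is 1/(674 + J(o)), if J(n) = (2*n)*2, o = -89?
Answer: 1/318 ≈ 0.0031447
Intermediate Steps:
J(n) = 4*n
1/(674 + J(o)) = 1/(674 + 4*(-89)) = 1/(674 - 356) = 1/318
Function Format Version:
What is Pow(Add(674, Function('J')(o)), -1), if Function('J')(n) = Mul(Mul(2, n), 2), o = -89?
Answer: Rational(1, 318) ≈ 0.0031447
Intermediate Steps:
Function('J')(n) = Mul(4, n)
Pow(Add(674, Function('J')(o)), -1) = Pow(Add(674, Mul(4, -89)), -1) = Pow(Add(674, -356), -1) = Pow(318, -1) = Rational(1, 318)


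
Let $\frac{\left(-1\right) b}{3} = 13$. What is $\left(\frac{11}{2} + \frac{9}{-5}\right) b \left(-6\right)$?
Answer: $\frac{4329}{5} \approx 865.8$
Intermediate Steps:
$b = -39$ ($b = \left(-3\right) 13 = -39$)
$\left(\frac{11}{2} + \frac{9}{-5}\right) b \left(-6\right) = \left(\frac{11}{2} + \frac{9}{-5}\right) \left(-39\right) \left(-6\right) = \left(11 \cdot \frac{1}{2} + 9 \left(- \frac{1}{5}\right)\right) \left(-39\right) \left(-6\right) = \left(\frac{11}{2} - \frac{9}{5}\right) \left(-39\right) \left(-6\right) = \frac{37}{10} \left(-39\right) \left(-6\right) = \left(- \frac{1443}{10}\right) \left(-6\right) = \frac{4329}{5}$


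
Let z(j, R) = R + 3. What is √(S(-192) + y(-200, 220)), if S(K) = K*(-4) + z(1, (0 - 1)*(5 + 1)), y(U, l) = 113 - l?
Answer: √658 ≈ 25.652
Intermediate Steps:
z(j, R) = 3 + R
S(K) = -3 - 4*K (S(K) = K*(-4) + (3 + (0 - 1)*(5 + 1)) = -4*K + (3 - 1*6) = -4*K + (3 - 6) = -4*K - 3 = -3 - 4*K)
√(S(-192) + y(-200, 220)) = √((-3 - 4*(-192)) + (113 - 1*220)) = √((-3 + 768) + (113 - 220)) = √(765 - 107) = √658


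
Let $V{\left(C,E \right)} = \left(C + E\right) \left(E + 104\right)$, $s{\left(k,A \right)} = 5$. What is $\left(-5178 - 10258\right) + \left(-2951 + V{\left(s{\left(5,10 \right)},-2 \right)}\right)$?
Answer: $-18081$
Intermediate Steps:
$V{\left(C,E \right)} = \left(104 + E\right) \left(C + E\right)$ ($V{\left(C,E \right)} = \left(C + E\right) \left(104 + E\right) = \left(104 + E\right) \left(C + E\right)$)
$\left(-5178 - 10258\right) + \left(-2951 + V{\left(s{\left(5,10 \right)},-2 \right)}\right) = \left(-5178 - 10258\right) + \left(-2951 + \left(\left(-2\right)^{2} + 104 \cdot 5 + 104 \left(-2\right) + 5 \left(-2\right)\right)\right) = -15436 + \left(-2951 + \left(4 + 520 - 208 - 10\right)\right) = -15436 + \left(-2951 + 306\right) = -15436 - 2645 = -18081$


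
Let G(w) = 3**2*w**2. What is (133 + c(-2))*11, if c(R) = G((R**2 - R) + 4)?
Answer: 11363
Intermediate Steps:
G(w) = 9*w**2
c(R) = 9*(4 + R**2 - R)**2 (c(R) = 9*((R**2 - R) + 4)**2 = 9*(4 + R**2 - R)**2)
(133 + c(-2))*11 = (133 + 9*(4 + (-2)**2 - 1*(-2))**2)*11 = (133 + 9*(4 + 4 + 2)**2)*11 = (133 + 9*10**2)*11 = (133 + 9*100)*11 = (133 + 900)*11 = 1033*11 = 11363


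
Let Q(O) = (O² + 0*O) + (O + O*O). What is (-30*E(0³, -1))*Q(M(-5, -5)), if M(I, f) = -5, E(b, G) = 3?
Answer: -4050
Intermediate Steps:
Q(O) = O + 2*O² (Q(O) = (O² + 0) + (O + O²) = O² + (O + O²) = O + 2*O²)
(-30*E(0³, -1))*Q(M(-5, -5)) = (-30*3)*(-5*(1 + 2*(-5))) = -(-450)*(1 - 10) = -(-450)*(-9) = -90*45 = -4050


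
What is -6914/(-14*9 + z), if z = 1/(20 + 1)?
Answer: 145194/2645 ≈ 54.894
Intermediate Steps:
z = 1/21 ≈ 0.047619
-6914/(-14*9 + z) = -6914/(-14*9 + 1/21) = -6914/(-126 + 1/21) = -6914/(-2645/21) = -6914*(-21/2645) = 145194/2645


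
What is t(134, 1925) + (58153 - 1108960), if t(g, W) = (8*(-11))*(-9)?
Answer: -1050015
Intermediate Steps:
t(g, W) = 792 (t(g, W) = -88*(-9) = 792)
t(134, 1925) + (58153 - 1108960) = 792 + (58153 - 1108960) = 792 - 1050807 = -1050015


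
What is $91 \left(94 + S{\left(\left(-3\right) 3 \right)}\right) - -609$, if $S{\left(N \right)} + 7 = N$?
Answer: $7707$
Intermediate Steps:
$S{\left(N \right)} = -7 + N$
$91 \left(94 + S{\left(\left(-3\right) 3 \right)}\right) - -609 = 91 \left(94 - 16\right) - -609 = 91 \left(94 - 16\right) + 609 = 91 \cdot 78 + 609 = 7098 + 609 = 7707$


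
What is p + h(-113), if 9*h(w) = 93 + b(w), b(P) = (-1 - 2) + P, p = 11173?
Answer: 100534/9 ≈ 11170.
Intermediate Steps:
b(P) = -3 + P
h(w) = 10 + w/9 (h(w) = (93 + (-3 + w))/9 = (90 + w)/9 = 10 + w/9)
p + h(-113) = 11173 + (10 + (⅑)*(-113)) = 11173 + (10 - 113/9) = 11173 - 23/9 = 100534/9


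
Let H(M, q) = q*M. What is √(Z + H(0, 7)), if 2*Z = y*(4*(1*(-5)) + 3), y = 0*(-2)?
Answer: 0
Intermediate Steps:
H(M, q) = M*q
y = 0
Z = 0 (Z = (0*(4*(1*(-5)) + 3))/2 = (0*(4*(-5) + 3))/2 = (0*(-20 + 3))/2 = (0*(-17))/2 = (½)*0 = 0)
√(Z + H(0, 7)) = √(0 + 0*7) = √(0 + 0) = √0 = 0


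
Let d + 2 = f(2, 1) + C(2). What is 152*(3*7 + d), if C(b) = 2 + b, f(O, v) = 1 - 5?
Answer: 2888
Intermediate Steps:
f(O, v) = -4
d = -2 (d = -2 + (-4 + (2 + 2)) = -2 + (-4 + 4) = -2 + 0 = -2)
152*(3*7 + d) = 152*(3*7 - 2) = 152*(21 - 2) = 152*19 = 2888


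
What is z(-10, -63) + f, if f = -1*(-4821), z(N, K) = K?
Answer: 4758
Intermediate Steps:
f = 4821
z(-10, -63) + f = -63 + 4821 = 4758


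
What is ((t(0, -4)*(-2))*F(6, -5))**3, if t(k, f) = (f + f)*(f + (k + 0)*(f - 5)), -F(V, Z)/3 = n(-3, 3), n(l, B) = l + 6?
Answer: 191102976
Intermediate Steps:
n(l, B) = 6 + l
F(V, Z) = -9 (F(V, Z) = -3*(6 - 3) = -3*3 = -9)
t(k, f) = 2*f*(f + k*(-5 + f)) (t(k, f) = (2*f)*(f + k*(-5 + f)) = 2*f*(f + k*(-5 + f)))
((t(0, -4)*(-2))*F(6, -5))**3 = (((2*(-4)*(-4 - 5*0 - 4*0))*(-2))*(-9))**3 = (((2*(-4)*(-4 + 0 + 0))*(-2))*(-9))**3 = (((2*(-4)*(-4))*(-2))*(-9))**3 = ((32*(-2))*(-9))**3 = (-64*(-9))**3 = 576**3 = 191102976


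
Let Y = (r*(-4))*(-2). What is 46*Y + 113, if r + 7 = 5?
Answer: -623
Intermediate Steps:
r = -2 (r = -7 + 5 = -2)
Y = -16 (Y = -2*(-4)*(-2) = 8*(-2) = -16)
46*Y + 113 = 46*(-16) + 113 = -736 + 113 = -623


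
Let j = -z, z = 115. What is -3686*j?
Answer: 423890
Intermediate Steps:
j = -115 (j = -1*115 = -115)
-3686*j = -3686*(-115) = 423890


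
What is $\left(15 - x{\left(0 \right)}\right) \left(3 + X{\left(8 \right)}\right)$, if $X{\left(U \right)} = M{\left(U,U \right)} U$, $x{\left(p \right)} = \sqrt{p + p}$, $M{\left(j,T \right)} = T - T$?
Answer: $45$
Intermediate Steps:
$M{\left(j,T \right)} = 0$
$x{\left(p \right)} = \sqrt{2} \sqrt{p}$ ($x{\left(p \right)} = \sqrt{2 p} = \sqrt{2} \sqrt{p}$)
$X{\left(U \right)} = 0$ ($X{\left(U \right)} = 0 U = 0$)
$\left(15 - x{\left(0 \right)}\right) \left(3 + X{\left(8 \right)}\right) = \left(15 - \sqrt{2} \sqrt{0}\right) \left(3 + 0\right) = \left(15 - \sqrt{2} \cdot 0\right) 3 = \left(15 - 0\right) 3 = \left(15 + 0\right) 3 = 15 \cdot 3 = 45$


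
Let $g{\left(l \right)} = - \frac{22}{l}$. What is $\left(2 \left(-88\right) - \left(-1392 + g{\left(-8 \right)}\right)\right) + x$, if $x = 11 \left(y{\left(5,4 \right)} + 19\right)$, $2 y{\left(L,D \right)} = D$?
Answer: $\frac{5777}{4} \approx 1444.3$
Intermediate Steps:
$y{\left(L,D \right)} = \frac{D}{2}$
$x = 231$ ($x = 11 \left(\frac{1}{2} \cdot 4 + 19\right) = 11 \left(2 + 19\right) = 11 \cdot 21 = 231$)
$\left(2 \left(-88\right) - \left(-1392 + g{\left(-8 \right)}\right)\right) + x = \left(2 \left(-88\right) + \left(1392 - - \frac{22}{-8}\right)\right) + 231 = \left(-176 + \left(1392 - \left(-22\right) \left(- \frac{1}{8}\right)\right)\right) + 231 = \left(-176 + \left(1392 - \frac{11}{4}\right)\right) + 231 = \left(-176 + \frac{5557}{4}\right) + 231 = \frac{4853}{4} + 231 = \frac{5777}{4}$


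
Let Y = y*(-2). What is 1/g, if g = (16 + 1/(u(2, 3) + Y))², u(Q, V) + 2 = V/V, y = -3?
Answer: 25/6561 ≈ 0.0038104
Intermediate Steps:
u(Q, V) = -1 (u(Q, V) = -2 + V/V = -2 + 1 = -1)
Y = 6 (Y = -3*(-2) = 6)
g = 6561/25 (g = (16 + 1/(-1 + 6))² = (16 + 1/5)² = (16 + ⅕)² = (81/5)² = 6561/25 ≈ 262.44)
1/g = 1/(6561/25) = 25/6561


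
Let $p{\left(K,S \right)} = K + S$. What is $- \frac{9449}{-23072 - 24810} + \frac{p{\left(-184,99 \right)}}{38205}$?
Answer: $\frac{71385815}{365866362} \approx 0.19511$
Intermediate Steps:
$- \frac{9449}{-23072 - 24810} + \frac{p{\left(-184,99 \right)}}{38205} = - \frac{9449}{-23072 - 24810} + \frac{-184 + 99}{38205} = - \frac{9449}{-23072 - 24810} - \frac{17}{7641} = - \frac{9449}{-47882} - \frac{17}{7641} = \left(-9449\right) \left(- \frac{1}{47882}\right) - \frac{17}{7641} = \frac{9449}{47882} - \frac{17}{7641} = \frac{71385815}{365866362}$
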